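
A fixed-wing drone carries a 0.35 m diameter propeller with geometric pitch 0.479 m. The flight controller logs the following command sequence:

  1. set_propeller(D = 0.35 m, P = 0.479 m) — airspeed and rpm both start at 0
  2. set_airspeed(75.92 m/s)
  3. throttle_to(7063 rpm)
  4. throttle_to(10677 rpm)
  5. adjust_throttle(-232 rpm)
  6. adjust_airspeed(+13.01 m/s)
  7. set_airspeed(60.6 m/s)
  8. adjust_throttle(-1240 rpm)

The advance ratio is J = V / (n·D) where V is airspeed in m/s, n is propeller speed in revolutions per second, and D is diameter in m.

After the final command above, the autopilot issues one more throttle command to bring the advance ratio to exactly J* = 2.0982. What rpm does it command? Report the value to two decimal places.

set_propeller: D = 0.35 m, P = 0.479 m (p = P/D = 1.368571); state ← (V=0, rpm=0)
set_airspeed(75.92): V ← 75.92 m/s
throttle_to(7063): rpm ← 7063
throttle_to(10677): rpm ← 10677
adjust_throttle(-232): rpm ← 10677 -232 = 10445
adjust_airspeed(+13.01): V ← 75.92 +13.01 = 88.93 m/s
set_airspeed(60.6): V ← 60.6 m/s
adjust_throttle(-1240): rpm ← 10445 -1240 = 9205
final state: V = 60.6 m/s, rpm = 9205 → n = rpm/60 = 153.416667 rev/s
target J* = 2.0982; solve J* = V/(n·D) for n: n = V/(J*·D) = 60.6/(2.0982 × 0.35) = 82.519711 rev/s
rpm = 60·n = 4951.182646

rpm = 4951.18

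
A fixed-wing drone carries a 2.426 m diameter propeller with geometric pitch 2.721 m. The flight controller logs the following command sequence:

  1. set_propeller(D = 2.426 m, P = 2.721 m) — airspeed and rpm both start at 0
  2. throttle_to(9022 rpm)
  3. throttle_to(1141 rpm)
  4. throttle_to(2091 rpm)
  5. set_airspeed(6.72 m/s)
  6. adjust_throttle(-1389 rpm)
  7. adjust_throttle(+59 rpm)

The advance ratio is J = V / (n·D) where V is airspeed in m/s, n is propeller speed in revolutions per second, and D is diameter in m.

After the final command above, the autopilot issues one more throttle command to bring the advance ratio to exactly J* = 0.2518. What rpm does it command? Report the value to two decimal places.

set_propeller: D = 2.426 m, P = 2.721 m (p = P/D = 1.121599); state ← (V=0, rpm=0)
throttle_to(9022): rpm ← 9022
throttle_to(1141): rpm ← 1141
throttle_to(2091): rpm ← 2091
set_airspeed(6.72): V ← 6.72 m/s
adjust_throttle(-1389): rpm ← 2091 -1389 = 702
adjust_throttle(+59): rpm ← 702 +59 = 761
final state: V = 6.72 m/s, rpm = 761 → n = rpm/60 = 12.683333 rev/s
target J* = 0.2518; solve J* = V/(n·D) for n: n = V/(J*·D) = 6.72/(0.2518 × 2.426) = 11.000762 rev/s
rpm = 60·n = 660.045692

rpm = 660.05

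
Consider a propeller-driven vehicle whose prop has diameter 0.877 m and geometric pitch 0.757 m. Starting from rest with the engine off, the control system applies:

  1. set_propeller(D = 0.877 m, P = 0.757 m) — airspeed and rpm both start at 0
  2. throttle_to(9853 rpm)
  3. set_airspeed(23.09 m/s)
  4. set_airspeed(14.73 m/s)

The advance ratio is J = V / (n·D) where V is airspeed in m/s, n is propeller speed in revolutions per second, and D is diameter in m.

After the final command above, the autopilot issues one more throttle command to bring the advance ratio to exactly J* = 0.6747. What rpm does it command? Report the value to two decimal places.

rpm = 1493.63

set_propeller: D = 0.877 m, P = 0.757 m (p = P/D = 0.863170); state ← (V=0, rpm=0)
throttle_to(9853): rpm ← 9853
set_airspeed(23.09): V ← 23.09 m/s
set_airspeed(14.73): V ← 14.73 m/s
final state: V = 14.73 m/s, rpm = 9853 → n = rpm/60 = 164.216667 rev/s
target J* = 0.6747; solve J* = V/(n·D) for n: n = V/(J*·D) = 14.73/(0.6747 × 0.877) = 24.893871 rev/s
rpm = 60·n = 1493.632290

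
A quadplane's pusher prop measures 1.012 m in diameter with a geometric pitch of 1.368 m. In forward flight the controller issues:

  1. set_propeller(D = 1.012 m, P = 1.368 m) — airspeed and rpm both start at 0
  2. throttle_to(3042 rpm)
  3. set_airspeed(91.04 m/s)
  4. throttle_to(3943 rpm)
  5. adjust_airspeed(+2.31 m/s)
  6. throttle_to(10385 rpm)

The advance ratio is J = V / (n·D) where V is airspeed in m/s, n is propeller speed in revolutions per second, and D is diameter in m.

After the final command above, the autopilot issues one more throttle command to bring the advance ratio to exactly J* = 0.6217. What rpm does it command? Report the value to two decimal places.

set_propeller: D = 1.012 m, P = 1.368 m (p = P/D = 1.351779); state ← (V=0, rpm=0)
throttle_to(3042): rpm ← 3042
set_airspeed(91.04): V ← 91.04 m/s
throttle_to(3943): rpm ← 3943
adjust_airspeed(+2.31): V ← 91.04 +2.31 = 93.35 m/s
throttle_to(10385): rpm ← 10385
final state: V = 93.35 m/s, rpm = 10385 → n = rpm/60 = 173.083333 rev/s
target J* = 0.6217; solve J* = V/(n·D) for n: n = V/(J*·D) = 93.35/(0.6217 × 1.012) = 148.372339 rev/s
rpm = 60·n = 8902.340325

rpm = 8902.34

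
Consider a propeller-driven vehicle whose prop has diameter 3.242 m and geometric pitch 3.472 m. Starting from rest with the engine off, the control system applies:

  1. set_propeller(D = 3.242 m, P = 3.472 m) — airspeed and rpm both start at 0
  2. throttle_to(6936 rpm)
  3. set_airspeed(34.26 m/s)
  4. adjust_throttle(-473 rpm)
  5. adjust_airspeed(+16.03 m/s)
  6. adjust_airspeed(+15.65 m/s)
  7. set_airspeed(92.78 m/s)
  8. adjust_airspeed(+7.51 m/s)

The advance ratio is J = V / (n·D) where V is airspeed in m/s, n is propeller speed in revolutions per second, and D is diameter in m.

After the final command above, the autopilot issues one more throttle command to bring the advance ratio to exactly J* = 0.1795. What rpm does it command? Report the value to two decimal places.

set_propeller: D = 3.242 m, P = 3.472 m (p = P/D = 1.070944); state ← (V=0, rpm=0)
throttle_to(6936): rpm ← 6936
set_airspeed(34.26): V ← 34.26 m/s
adjust_throttle(-473): rpm ← 6936 -473 = 6463
adjust_airspeed(+16.03): V ← 34.26 +16.03 = 50.29 m/s
adjust_airspeed(+15.65): V ← 50.29 +15.65 = 65.94 m/s
set_airspeed(92.78): V ← 92.78 m/s
adjust_airspeed(+7.51): V ← 92.78 +7.51 = 100.29 m/s
final state: V = 100.29 m/s, rpm = 6463 → n = rpm/60 = 107.716667 rev/s
target J* = 0.1795; solve J* = V/(n·D) for n: n = V/(J*·D) = 100.29/(0.1795 × 3.242) = 172.337651 rev/s
rpm = 60·n = 10340.259031

rpm = 10340.26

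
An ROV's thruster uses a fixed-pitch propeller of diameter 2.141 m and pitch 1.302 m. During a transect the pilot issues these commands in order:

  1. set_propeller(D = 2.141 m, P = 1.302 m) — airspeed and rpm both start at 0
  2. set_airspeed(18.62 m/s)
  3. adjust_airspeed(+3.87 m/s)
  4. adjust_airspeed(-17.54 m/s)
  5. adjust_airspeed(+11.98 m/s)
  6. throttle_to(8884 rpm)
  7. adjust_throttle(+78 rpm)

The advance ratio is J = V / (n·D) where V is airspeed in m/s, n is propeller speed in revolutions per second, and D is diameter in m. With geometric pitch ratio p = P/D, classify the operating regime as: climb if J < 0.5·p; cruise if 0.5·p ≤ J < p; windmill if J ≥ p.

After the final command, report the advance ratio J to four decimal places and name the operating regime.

J = 0.0529, regime = climb

set_propeller: D = 2.141 m, P = 1.302 m (p = P/D = 0.608127); state ← (V=0, rpm=0)
set_airspeed(18.62): V ← 18.62 m/s
adjust_airspeed(+3.87): V ← 18.62 +3.87 = 22.49 m/s
adjust_airspeed(-17.54): V ← 22.49 -17.54 = 4.95 m/s
adjust_airspeed(+11.98): V ← 4.95 +11.98 = 16.93 m/s
throttle_to(8884): rpm ← 8884
adjust_throttle(+78): rpm ← 8884 +78 = 8962
final state: V = 16.93 m/s, rpm = 8962 → n = rpm/60 = 149.366667 rev/s
J = V / (n·D) = 16.93 / (149.366667 × 2.141) = 0.052940
regime bands: climb J<0.3041 | cruise [0.3041, 0.6081) | windmill J≥0.6081
J = 0.0529 → climb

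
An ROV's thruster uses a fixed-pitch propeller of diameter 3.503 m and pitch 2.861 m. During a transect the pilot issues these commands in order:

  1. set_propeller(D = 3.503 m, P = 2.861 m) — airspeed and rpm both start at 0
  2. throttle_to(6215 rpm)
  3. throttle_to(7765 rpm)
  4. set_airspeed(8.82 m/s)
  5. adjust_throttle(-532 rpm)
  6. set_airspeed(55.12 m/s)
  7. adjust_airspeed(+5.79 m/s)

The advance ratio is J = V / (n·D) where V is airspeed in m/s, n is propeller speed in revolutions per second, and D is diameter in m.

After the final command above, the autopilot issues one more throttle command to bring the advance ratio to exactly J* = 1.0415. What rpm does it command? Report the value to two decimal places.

set_propeller: D = 3.503 m, P = 2.861 m (p = P/D = 0.816729); state ← (V=0, rpm=0)
throttle_to(6215): rpm ← 6215
throttle_to(7765): rpm ← 7765
set_airspeed(8.82): V ← 8.82 m/s
adjust_throttle(-532): rpm ← 7765 -532 = 7233
set_airspeed(55.12): V ← 55.12 m/s
adjust_airspeed(+5.79): V ← 55.12 +5.79 = 60.91 m/s
final state: V = 60.91 m/s, rpm = 7233 → n = rpm/60 = 120.550000 rev/s
target J* = 1.0415; solve J* = V/(n·D) for n: n = V/(J*·D) = 60.91/(1.0415 × 3.503) = 16.695106 rev/s
rpm = 60·n = 1001.706376

rpm = 1001.71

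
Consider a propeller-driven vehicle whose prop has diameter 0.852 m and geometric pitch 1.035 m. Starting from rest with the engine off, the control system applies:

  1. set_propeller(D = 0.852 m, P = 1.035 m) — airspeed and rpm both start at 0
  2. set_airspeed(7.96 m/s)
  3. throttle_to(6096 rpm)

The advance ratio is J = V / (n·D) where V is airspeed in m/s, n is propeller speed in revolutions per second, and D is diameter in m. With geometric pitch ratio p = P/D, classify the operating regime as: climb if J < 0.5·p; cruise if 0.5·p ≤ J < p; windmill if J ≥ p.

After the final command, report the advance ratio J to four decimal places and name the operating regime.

set_propeller: D = 0.852 m, P = 1.035 m (p = P/D = 1.214789); state ← (V=0, rpm=0)
set_airspeed(7.96): V ← 7.96 m/s
throttle_to(6096): rpm ← 6096
final state: V = 7.96 m/s, rpm = 6096 → n = rpm/60 = 101.600000 rev/s
J = V / (n·D) = 7.96 / (101.600000 × 0.852) = 0.091956
regime bands: climb J<0.6074 | cruise [0.6074, 1.2148) | windmill J≥1.2148
J = 0.0920 → climb

J = 0.0920, regime = climb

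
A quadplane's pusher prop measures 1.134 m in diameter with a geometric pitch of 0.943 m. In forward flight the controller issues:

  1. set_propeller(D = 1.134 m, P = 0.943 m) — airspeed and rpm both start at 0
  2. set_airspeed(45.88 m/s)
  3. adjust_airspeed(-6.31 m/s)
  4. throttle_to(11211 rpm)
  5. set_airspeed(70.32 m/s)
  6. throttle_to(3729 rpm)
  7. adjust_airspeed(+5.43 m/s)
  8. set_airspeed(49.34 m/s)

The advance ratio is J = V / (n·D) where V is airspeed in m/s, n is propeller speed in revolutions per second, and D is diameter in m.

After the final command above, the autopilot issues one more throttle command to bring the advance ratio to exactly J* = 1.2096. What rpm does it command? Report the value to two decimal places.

set_propeller: D = 1.134 m, P = 0.943 m (p = P/D = 0.831570); state ← (V=0, rpm=0)
set_airspeed(45.88): V ← 45.88 m/s
adjust_airspeed(-6.31): V ← 45.88 -6.31 = 39.57 m/s
throttle_to(11211): rpm ← 11211
set_airspeed(70.32): V ← 70.32 m/s
throttle_to(3729): rpm ← 3729
adjust_airspeed(+5.43): V ← 70.32 +5.43 = 75.75 m/s
set_airspeed(49.34): V ← 49.34 m/s
final state: V = 49.34 m/s, rpm = 3729 → n = rpm/60 = 62.150000 rev/s
target J* = 1.2096; solve J* = V/(n·D) for n: n = V/(J*·D) = 49.34/(1.2096 × 1.134) = 35.970321 rev/s
rpm = 60·n = 2158.219255

rpm = 2158.22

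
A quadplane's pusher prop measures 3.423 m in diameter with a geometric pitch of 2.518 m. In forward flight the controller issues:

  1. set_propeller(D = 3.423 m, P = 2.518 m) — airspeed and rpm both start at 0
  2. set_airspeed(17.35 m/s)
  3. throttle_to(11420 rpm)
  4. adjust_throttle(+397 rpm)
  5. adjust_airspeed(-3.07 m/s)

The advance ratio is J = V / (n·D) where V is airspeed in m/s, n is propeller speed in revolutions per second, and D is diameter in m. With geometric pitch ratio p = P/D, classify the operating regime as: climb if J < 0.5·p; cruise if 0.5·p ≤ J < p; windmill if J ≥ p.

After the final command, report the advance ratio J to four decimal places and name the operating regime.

set_propeller: D = 3.423 m, P = 2.518 m (p = P/D = 0.735612); state ← (V=0, rpm=0)
set_airspeed(17.35): V ← 17.35 m/s
throttle_to(11420): rpm ← 11420
adjust_throttle(+397): rpm ← 11420 +397 = 11817
adjust_airspeed(-3.07): V ← 17.35 -3.07 = 14.28 m/s
final state: V = 14.28 m/s, rpm = 11817 → n = rpm/60 = 196.950000 rev/s
J = V / (n·D) = 14.28 / (196.950000 × 3.423) = 0.021182
regime bands: climb J<0.3678 | cruise [0.3678, 0.7356) | windmill J≥0.7356
J = 0.0212 → climb

J = 0.0212, regime = climb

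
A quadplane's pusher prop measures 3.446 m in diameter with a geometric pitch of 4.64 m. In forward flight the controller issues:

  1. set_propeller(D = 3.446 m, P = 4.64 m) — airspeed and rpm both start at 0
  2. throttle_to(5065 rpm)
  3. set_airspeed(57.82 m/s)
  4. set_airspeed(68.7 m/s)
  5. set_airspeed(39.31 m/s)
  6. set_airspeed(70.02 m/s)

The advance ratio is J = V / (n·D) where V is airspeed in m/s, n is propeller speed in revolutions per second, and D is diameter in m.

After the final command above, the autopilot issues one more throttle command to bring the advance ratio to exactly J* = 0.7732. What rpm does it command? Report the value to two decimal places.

rpm = 1576.76

set_propeller: D = 3.446 m, P = 4.64 m (p = P/D = 1.346489); state ← (V=0, rpm=0)
throttle_to(5065): rpm ← 5065
set_airspeed(57.82): V ← 57.82 m/s
set_airspeed(68.7): V ← 68.7 m/s
set_airspeed(39.31): V ← 39.31 m/s
set_airspeed(70.02): V ← 70.02 m/s
final state: V = 70.02 m/s, rpm = 5065 → n = rpm/60 = 84.416667 rev/s
target J* = 0.7732; solve J* = V/(n·D) for n: n = V/(J*·D) = 70.02/(0.7732 × 3.446) = 26.279372 rev/s
rpm = 60·n = 1576.762339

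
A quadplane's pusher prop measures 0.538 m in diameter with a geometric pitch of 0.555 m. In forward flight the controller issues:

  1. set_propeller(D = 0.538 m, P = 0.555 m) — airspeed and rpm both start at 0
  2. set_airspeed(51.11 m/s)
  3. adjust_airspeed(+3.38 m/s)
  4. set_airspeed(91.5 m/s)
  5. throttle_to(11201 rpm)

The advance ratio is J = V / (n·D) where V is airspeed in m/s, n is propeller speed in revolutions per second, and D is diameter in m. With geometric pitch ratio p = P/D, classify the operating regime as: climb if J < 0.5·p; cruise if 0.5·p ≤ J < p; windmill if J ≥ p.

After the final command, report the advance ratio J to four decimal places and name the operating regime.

set_propeller: D = 0.538 m, P = 0.555 m (p = P/D = 1.031599); state ← (V=0, rpm=0)
set_airspeed(51.11): V ← 51.11 m/s
adjust_airspeed(+3.38): V ← 51.11 +3.38 = 54.49 m/s
set_airspeed(91.5): V ← 91.5 m/s
throttle_to(11201): rpm ← 11201
final state: V = 91.5 m/s, rpm = 11201 → n = rpm/60 = 186.683333 rev/s
J = V / (n·D) = 91.5 / (186.683333 × 0.538) = 0.911031
regime bands: climb J<0.5158 | cruise [0.5158, 1.0316) | windmill J≥1.0316
J = 0.9110 → cruise

J = 0.9110, regime = cruise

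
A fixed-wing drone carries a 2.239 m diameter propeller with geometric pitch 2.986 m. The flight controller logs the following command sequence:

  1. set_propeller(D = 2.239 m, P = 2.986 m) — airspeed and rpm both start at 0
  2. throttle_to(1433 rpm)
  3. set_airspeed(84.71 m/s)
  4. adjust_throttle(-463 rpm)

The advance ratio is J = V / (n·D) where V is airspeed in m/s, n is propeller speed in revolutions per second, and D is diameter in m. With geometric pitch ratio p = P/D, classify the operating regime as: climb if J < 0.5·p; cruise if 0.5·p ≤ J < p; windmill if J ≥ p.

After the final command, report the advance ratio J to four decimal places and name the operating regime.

J = 2.3402, regime = windmill

set_propeller: D = 2.239 m, P = 2.986 m (p = P/D = 1.333631); state ← (V=0, rpm=0)
throttle_to(1433): rpm ← 1433
set_airspeed(84.71): V ← 84.71 m/s
adjust_throttle(-463): rpm ← 1433 -463 = 970
final state: V = 84.71 m/s, rpm = 970 → n = rpm/60 = 16.166667 rev/s
J = V / (n·D) = 84.71 / (16.166667 × 2.239) = 2.340238
regime bands: climb J<0.6668 | cruise [0.6668, 1.3336) | windmill J≥1.3336
J = 2.3402 → windmill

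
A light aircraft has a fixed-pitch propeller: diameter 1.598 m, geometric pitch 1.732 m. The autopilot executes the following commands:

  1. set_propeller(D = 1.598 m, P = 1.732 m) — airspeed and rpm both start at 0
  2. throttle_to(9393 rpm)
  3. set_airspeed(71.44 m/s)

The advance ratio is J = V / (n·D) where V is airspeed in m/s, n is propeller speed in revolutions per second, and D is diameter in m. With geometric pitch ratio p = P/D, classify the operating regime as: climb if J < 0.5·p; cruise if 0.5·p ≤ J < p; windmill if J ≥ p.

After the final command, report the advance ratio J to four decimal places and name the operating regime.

set_propeller: D = 1.598 m, P = 1.732 m (p = P/D = 1.083855); state ← (V=0, rpm=0)
throttle_to(9393): rpm ← 9393
set_airspeed(71.44): V ← 71.44 m/s
final state: V = 71.44 m/s, rpm = 9393 → n = rpm/60 = 156.550000 rev/s
J = V / (n·D) = 71.44 / (156.550000 × 1.598) = 0.285569
regime bands: climb J<0.5419 | cruise [0.5419, 1.0839) | windmill J≥1.0839
J = 0.2856 → climb

J = 0.2856, regime = climb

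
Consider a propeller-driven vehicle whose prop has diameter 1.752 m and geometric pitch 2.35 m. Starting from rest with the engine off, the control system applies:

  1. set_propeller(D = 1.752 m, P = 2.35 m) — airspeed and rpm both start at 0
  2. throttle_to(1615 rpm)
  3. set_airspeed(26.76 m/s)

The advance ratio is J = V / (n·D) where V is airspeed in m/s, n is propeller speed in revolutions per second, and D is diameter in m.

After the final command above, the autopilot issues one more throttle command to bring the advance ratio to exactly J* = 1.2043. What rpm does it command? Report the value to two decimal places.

set_propeller: D = 1.752 m, P = 2.35 m (p = P/D = 1.341324); state ← (V=0, rpm=0)
throttle_to(1615): rpm ← 1615
set_airspeed(26.76): V ← 26.76 m/s
final state: V = 26.76 m/s, rpm = 1615 → n = rpm/60 = 26.916667 rev/s
target J* = 1.2043; solve J* = V/(n·D) for n: n = V/(J*·D) = 26.76/(1.2043 × 1.752) = 12.682864 rev/s
rpm = 60·n = 760.971814

rpm = 760.97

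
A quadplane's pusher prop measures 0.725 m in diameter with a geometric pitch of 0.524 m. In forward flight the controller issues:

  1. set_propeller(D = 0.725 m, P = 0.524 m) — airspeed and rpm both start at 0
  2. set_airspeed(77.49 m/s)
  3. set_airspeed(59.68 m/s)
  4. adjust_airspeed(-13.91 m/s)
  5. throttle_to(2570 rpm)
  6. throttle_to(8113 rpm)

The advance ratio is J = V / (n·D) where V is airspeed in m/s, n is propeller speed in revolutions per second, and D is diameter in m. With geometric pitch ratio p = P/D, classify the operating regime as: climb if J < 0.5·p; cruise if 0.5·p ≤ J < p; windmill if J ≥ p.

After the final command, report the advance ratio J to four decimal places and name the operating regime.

J = 0.4669, regime = cruise

set_propeller: D = 0.725 m, P = 0.524 m (p = P/D = 0.722759); state ← (V=0, rpm=0)
set_airspeed(77.49): V ← 77.49 m/s
set_airspeed(59.68): V ← 59.68 m/s
adjust_airspeed(-13.91): V ← 59.68 -13.91 = 45.77 m/s
throttle_to(2570): rpm ← 2570
throttle_to(8113): rpm ← 8113
final state: V = 45.77 m/s, rpm = 8113 → n = rpm/60 = 135.216667 rev/s
J = V / (n·D) = 45.77 / (135.216667 × 0.725) = 0.466888
regime bands: climb J<0.3614 | cruise [0.3614, 0.7228) | windmill J≥0.7228
J = 0.4669 → cruise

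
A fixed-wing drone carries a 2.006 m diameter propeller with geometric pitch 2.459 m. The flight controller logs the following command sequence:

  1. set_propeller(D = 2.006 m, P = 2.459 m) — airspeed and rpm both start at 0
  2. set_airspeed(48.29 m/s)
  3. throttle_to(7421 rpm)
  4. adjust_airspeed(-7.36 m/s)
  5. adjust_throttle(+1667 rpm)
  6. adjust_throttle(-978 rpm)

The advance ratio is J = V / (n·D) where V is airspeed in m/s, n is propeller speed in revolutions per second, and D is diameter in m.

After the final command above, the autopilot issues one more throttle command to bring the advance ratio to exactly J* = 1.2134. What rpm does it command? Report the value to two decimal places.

set_propeller: D = 2.006 m, P = 2.459 m (p = P/D = 1.225823); state ← (V=0, rpm=0)
set_airspeed(48.29): V ← 48.29 m/s
throttle_to(7421): rpm ← 7421
adjust_airspeed(-7.36): V ← 48.29 -7.36 = 40.93 m/s
adjust_throttle(+1667): rpm ← 7421 +1667 = 9088
adjust_throttle(-978): rpm ← 9088 -978 = 8110
final state: V = 40.93 m/s, rpm = 8110 → n = rpm/60 = 135.166667 rev/s
target J* = 1.2134; solve J* = V/(n·D) for n: n = V/(J*·D) = 40.93/(1.2134 × 2.006) = 16.815385 rev/s
rpm = 60·n = 1008.923123

rpm = 1008.92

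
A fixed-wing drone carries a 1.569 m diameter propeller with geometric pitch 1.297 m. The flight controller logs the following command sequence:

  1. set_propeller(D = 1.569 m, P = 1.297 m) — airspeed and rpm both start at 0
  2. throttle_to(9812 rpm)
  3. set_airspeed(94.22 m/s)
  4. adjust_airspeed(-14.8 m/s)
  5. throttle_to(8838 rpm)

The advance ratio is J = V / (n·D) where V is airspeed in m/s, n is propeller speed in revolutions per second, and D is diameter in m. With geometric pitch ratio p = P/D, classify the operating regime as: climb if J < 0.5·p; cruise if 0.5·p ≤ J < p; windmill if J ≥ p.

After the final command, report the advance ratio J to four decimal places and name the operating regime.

J = 0.3436, regime = climb

set_propeller: D = 1.569 m, P = 1.297 m (p = P/D = 0.826641); state ← (V=0, rpm=0)
throttle_to(9812): rpm ← 9812
set_airspeed(94.22): V ← 94.22 m/s
adjust_airspeed(-14.8): V ← 94.22 -14.8 = 79.42 m/s
throttle_to(8838): rpm ← 8838
final state: V = 79.42 m/s, rpm = 8838 → n = rpm/60 = 147.300000 rev/s
J = V / (n·D) = 79.42 / (147.300000 × 1.569) = 0.343640
regime bands: climb J<0.4133 | cruise [0.4133, 0.8266) | windmill J≥0.8266
J = 0.3436 → climb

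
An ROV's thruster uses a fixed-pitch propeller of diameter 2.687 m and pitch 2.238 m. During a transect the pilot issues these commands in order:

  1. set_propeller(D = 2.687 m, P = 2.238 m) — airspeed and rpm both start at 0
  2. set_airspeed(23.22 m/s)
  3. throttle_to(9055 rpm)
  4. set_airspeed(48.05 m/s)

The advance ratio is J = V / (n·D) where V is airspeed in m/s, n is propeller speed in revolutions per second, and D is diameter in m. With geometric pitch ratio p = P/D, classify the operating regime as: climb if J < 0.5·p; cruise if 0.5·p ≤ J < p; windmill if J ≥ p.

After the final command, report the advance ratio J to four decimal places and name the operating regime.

set_propeller: D = 2.687 m, P = 2.238 m (p = P/D = 0.832899); state ← (V=0, rpm=0)
set_airspeed(23.22): V ← 23.22 m/s
throttle_to(9055): rpm ← 9055
set_airspeed(48.05): V ← 48.05 m/s
final state: V = 48.05 m/s, rpm = 9055 → n = rpm/60 = 150.916667 rev/s
J = V / (n·D) = 48.05 / (150.916667 × 2.687) = 0.118492
regime bands: climb J<0.4164 | cruise [0.4164, 0.8329) | windmill J≥0.8329
J = 0.1185 → climb

J = 0.1185, regime = climb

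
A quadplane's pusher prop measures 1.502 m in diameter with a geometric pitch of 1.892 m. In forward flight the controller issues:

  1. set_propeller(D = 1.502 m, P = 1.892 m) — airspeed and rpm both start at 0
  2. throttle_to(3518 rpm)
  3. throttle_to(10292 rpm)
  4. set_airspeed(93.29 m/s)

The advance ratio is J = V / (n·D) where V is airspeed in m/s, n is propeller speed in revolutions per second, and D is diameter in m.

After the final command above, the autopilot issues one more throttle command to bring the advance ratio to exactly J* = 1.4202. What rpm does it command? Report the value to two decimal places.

rpm = 2624.02

set_propeller: D = 1.502 m, P = 1.892 m (p = P/D = 1.259654); state ← (V=0, rpm=0)
throttle_to(3518): rpm ← 3518
throttle_to(10292): rpm ← 10292
set_airspeed(93.29): V ← 93.29 m/s
final state: V = 93.29 m/s, rpm = 10292 → n = rpm/60 = 171.533333 rev/s
target J* = 1.4202; solve J* = V/(n·D) for n: n = V/(J*·D) = 93.29/(1.4202 × 1.502) = 43.733643 rev/s
rpm = 60·n = 2624.018560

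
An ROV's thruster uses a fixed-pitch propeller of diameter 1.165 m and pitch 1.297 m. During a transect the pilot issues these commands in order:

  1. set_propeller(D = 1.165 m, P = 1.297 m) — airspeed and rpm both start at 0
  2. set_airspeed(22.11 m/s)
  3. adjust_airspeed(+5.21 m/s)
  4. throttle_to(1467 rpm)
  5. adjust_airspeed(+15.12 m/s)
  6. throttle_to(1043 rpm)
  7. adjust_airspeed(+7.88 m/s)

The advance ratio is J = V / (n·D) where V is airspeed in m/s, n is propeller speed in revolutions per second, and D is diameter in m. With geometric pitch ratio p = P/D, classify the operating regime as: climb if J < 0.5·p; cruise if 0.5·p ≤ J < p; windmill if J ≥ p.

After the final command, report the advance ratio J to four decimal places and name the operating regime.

J = 2.4847, regime = windmill

set_propeller: D = 1.165 m, P = 1.297 m (p = P/D = 1.113305); state ← (V=0, rpm=0)
set_airspeed(22.11): V ← 22.11 m/s
adjust_airspeed(+5.21): V ← 22.11 +5.21 = 27.32 m/s
throttle_to(1467): rpm ← 1467
adjust_airspeed(+15.12): V ← 27.32 +15.12 = 42.44 m/s
throttle_to(1043): rpm ← 1043
adjust_airspeed(+7.88): V ← 42.44 +7.88 = 50.32 m/s
final state: V = 50.32 m/s, rpm = 1043 → n = rpm/60 = 17.383333 rev/s
J = V / (n·D) = 50.32 / (17.383333 × 1.165) = 2.484744
regime bands: climb J<0.5567 | cruise [0.5567, 1.1133) | windmill J≥1.1133
J = 2.4847 → windmill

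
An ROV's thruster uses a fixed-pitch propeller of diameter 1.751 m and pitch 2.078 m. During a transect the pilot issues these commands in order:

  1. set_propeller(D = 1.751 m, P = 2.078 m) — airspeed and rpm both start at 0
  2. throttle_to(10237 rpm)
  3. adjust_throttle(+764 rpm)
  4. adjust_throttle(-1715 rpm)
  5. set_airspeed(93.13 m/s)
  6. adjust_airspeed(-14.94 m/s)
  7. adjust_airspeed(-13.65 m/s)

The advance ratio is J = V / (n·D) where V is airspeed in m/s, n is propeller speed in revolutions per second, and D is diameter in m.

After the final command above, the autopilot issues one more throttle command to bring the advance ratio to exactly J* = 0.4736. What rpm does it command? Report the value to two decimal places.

set_propeller: D = 1.751 m, P = 2.078 m (p = P/D = 1.186750); state ← (V=0, rpm=0)
throttle_to(10237): rpm ← 10237
adjust_throttle(+764): rpm ← 10237 +764 = 11001
adjust_throttle(-1715): rpm ← 11001 -1715 = 9286
set_airspeed(93.13): V ← 93.13 m/s
adjust_airspeed(-14.94): V ← 93.13 -14.94 = 78.19 m/s
adjust_airspeed(-13.65): V ← 78.19 -13.65 = 64.54 m/s
final state: V = 64.54 m/s, rpm = 9286 → n = rpm/60 = 154.766667 rev/s
target J* = 0.4736; solve J* = V/(n·D) for n: n = V/(J*·D) = 64.54/(0.4736 × 1.751) = 77.827149 rev/s
rpm = 60·n = 4669.628938

rpm = 4669.63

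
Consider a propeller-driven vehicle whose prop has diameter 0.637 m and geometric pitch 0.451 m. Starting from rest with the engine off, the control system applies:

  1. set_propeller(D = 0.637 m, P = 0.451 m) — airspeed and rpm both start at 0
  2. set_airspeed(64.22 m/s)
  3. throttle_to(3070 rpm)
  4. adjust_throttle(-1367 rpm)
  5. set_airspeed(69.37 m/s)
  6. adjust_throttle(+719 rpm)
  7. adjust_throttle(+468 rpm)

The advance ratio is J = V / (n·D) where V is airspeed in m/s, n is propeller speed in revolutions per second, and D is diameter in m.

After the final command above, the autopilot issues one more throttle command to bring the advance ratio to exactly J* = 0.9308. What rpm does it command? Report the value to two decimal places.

set_propeller: D = 0.637 m, P = 0.451 m (p = P/D = 0.708006); state ← (V=0, rpm=0)
set_airspeed(64.22): V ← 64.22 m/s
throttle_to(3070): rpm ← 3070
adjust_throttle(-1367): rpm ← 3070 -1367 = 1703
set_airspeed(69.37): V ← 69.37 m/s
adjust_throttle(+719): rpm ← 1703 +719 = 2422
adjust_throttle(+468): rpm ← 2422 +468 = 2890
final state: V = 69.37 m/s, rpm = 2890 → n = rpm/60 = 48.166667 rev/s
target J* = 0.9308; solve J* = V/(n·D) for n: n = V/(J*·D) = 69.37/(0.9308 × 0.637) = 116.997313 rev/s
rpm = 60·n = 7019.838777

rpm = 7019.84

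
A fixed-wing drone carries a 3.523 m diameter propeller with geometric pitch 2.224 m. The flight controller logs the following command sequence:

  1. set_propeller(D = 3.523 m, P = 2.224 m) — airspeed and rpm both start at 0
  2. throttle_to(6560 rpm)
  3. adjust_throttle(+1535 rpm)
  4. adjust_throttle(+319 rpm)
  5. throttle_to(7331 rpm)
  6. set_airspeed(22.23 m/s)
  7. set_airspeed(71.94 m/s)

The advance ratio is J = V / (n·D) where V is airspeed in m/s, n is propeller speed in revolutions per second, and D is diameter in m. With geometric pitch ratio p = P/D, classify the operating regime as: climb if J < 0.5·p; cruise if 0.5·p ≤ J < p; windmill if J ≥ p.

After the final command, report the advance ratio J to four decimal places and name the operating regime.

set_propeller: D = 3.523 m, P = 2.224 m (p = P/D = 0.631280); state ← (V=0, rpm=0)
throttle_to(6560): rpm ← 6560
adjust_throttle(+1535): rpm ← 6560 +1535 = 8095
adjust_throttle(+319): rpm ← 8095 +319 = 8414
throttle_to(7331): rpm ← 7331
set_airspeed(22.23): V ← 22.23 m/s
set_airspeed(71.94): V ← 71.94 m/s
final state: V = 71.94 m/s, rpm = 7331 → n = rpm/60 = 122.183333 rev/s
J = V / (n·D) = 71.94 / (122.183333 × 3.523) = 0.167127
regime bands: climb J<0.3156 | cruise [0.3156, 0.6313) | windmill J≥0.6313
J = 0.1671 → climb

J = 0.1671, regime = climb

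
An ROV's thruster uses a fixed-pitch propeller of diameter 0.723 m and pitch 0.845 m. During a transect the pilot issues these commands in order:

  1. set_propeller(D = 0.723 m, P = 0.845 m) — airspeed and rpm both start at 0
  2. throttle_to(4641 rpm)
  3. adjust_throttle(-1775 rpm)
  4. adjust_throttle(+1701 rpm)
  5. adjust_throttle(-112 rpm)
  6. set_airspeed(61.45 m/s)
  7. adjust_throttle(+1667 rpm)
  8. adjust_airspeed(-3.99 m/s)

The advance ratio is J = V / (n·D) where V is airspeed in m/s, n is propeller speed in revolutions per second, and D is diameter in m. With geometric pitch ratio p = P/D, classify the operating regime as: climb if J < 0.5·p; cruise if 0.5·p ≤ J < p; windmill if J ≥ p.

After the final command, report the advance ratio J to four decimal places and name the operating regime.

set_propeller: D = 0.723 m, P = 0.845 m (p = P/D = 1.168741); state ← (V=0, rpm=0)
throttle_to(4641): rpm ← 4641
adjust_throttle(-1775): rpm ← 4641 -1775 = 2866
adjust_throttle(+1701): rpm ← 2866 +1701 = 4567
adjust_throttle(-112): rpm ← 4567 -112 = 4455
set_airspeed(61.45): V ← 61.45 m/s
adjust_throttle(+1667): rpm ← 4455 +1667 = 6122
adjust_airspeed(-3.99): V ← 61.45 -3.99 = 57.46 m/s
final state: V = 57.46 m/s, rpm = 6122 → n = rpm/60 = 102.033333 rev/s
J = V / (n·D) = 57.46 / (102.033333 × 0.723) = 0.778906
regime bands: climb J<0.5844 | cruise [0.5844, 1.1687) | windmill J≥1.1687
J = 0.7789 → cruise

J = 0.7789, regime = cruise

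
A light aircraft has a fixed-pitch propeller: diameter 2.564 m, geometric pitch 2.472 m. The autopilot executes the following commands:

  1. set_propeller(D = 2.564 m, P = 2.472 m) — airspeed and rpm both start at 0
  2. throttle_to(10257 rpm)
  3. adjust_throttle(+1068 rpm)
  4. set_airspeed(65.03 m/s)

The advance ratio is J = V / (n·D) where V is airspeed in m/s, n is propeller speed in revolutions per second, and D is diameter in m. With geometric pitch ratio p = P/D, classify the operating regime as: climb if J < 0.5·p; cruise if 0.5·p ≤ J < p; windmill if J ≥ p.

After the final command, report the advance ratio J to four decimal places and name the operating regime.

J = 0.1344, regime = climb

set_propeller: D = 2.564 m, P = 2.472 m (p = P/D = 0.964119); state ← (V=0, rpm=0)
throttle_to(10257): rpm ← 10257
adjust_throttle(+1068): rpm ← 10257 +1068 = 11325
set_airspeed(65.03): V ← 65.03 m/s
final state: V = 65.03 m/s, rpm = 11325 → n = rpm/60 = 188.750000 rev/s
J = V / (n·D) = 65.03 / (188.750000 × 2.564) = 0.134372
regime bands: climb J<0.4821 | cruise [0.4821, 0.9641) | windmill J≥0.9641
J = 0.1344 → climb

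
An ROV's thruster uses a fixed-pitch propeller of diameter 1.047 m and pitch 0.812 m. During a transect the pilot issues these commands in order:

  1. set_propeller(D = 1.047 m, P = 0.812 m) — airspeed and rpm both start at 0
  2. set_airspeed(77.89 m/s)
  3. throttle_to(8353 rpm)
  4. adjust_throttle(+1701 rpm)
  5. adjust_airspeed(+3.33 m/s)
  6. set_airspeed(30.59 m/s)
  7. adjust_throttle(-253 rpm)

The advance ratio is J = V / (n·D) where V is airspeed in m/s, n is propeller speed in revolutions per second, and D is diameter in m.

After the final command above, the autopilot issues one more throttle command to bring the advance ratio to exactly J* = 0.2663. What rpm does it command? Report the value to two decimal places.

rpm = 6582.83

set_propeller: D = 1.047 m, P = 0.812 m (p = P/D = 0.775549); state ← (V=0, rpm=0)
set_airspeed(77.89): V ← 77.89 m/s
throttle_to(8353): rpm ← 8353
adjust_throttle(+1701): rpm ← 8353 +1701 = 10054
adjust_airspeed(+3.33): V ← 77.89 +3.33 = 81.22 m/s
set_airspeed(30.59): V ← 30.59 m/s
adjust_throttle(-253): rpm ← 10054 -253 = 9801
final state: V = 30.59 m/s, rpm = 9801 → n = rpm/60 = 163.350000 rev/s
target J* = 0.2663; solve J* = V/(n·D) for n: n = V/(J*·D) = 30.59/(0.2663 × 1.047) = 109.713894 rev/s
rpm = 60·n = 6582.833631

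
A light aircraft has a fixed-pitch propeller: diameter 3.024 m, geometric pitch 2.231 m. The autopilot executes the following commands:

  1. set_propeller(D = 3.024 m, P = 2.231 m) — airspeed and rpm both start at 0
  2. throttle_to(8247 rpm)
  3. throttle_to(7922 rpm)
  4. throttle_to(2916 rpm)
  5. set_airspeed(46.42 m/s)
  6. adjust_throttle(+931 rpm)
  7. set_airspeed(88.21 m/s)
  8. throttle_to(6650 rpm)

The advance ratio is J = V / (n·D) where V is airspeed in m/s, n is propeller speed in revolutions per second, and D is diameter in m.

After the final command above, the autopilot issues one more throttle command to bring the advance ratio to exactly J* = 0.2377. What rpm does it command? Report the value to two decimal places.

set_propeller: D = 3.024 m, P = 2.231 m (p = P/D = 0.737765); state ← (V=0, rpm=0)
throttle_to(8247): rpm ← 8247
throttle_to(7922): rpm ← 7922
throttle_to(2916): rpm ← 2916
set_airspeed(46.42): V ← 46.42 m/s
adjust_throttle(+931): rpm ← 2916 +931 = 3847
set_airspeed(88.21): V ← 88.21 m/s
throttle_to(6650): rpm ← 6650
final state: V = 88.21 m/s, rpm = 6650 → n = rpm/60 = 110.833333 rev/s
target J* = 0.2377; solve J* = V/(n·D) for n: n = V/(J*·D) = 88.21/(0.2377 × 3.024) = 122.717600 rev/s
rpm = 60·n = 7363.056006

rpm = 7363.06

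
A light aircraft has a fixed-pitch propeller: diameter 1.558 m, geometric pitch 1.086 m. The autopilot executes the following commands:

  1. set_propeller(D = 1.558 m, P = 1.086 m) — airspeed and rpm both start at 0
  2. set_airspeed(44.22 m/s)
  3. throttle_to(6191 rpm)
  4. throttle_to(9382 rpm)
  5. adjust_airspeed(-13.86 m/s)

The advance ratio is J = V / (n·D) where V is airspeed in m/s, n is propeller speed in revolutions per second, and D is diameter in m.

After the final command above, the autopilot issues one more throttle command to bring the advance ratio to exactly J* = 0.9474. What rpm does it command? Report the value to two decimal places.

rpm = 1234.11

set_propeller: D = 1.558 m, P = 1.086 m (p = P/D = 0.697047); state ← (V=0, rpm=0)
set_airspeed(44.22): V ← 44.22 m/s
throttle_to(6191): rpm ← 6191
throttle_to(9382): rpm ← 9382
adjust_airspeed(-13.86): V ← 44.22 -13.86 = 30.36 m/s
final state: V = 30.36 m/s, rpm = 9382 → n = rpm/60 = 156.366667 rev/s
target J* = 0.9474; solve J* = V/(n·D) for n: n = V/(J*·D) = 30.36/(0.9474 × 1.558) = 20.568420 rev/s
rpm = 60·n = 1234.105205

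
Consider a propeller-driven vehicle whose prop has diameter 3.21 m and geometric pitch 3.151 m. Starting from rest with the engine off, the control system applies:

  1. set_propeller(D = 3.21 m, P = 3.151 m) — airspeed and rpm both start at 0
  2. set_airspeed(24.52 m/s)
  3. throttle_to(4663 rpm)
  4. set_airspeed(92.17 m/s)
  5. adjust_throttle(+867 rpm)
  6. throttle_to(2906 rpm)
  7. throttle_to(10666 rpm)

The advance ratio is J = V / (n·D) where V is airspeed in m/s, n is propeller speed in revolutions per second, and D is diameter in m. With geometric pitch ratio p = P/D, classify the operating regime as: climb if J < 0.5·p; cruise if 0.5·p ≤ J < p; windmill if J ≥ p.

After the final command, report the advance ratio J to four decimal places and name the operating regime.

J = 0.1615, regime = climb

set_propeller: D = 3.21 m, P = 3.151 m (p = P/D = 0.981620); state ← (V=0, rpm=0)
set_airspeed(24.52): V ← 24.52 m/s
throttle_to(4663): rpm ← 4663
set_airspeed(92.17): V ← 92.17 m/s
adjust_throttle(+867): rpm ← 4663 +867 = 5530
throttle_to(2906): rpm ← 2906
throttle_to(10666): rpm ← 10666
final state: V = 92.17 m/s, rpm = 10666 → n = rpm/60 = 177.766667 rev/s
J = V / (n·D) = 92.17 / (177.766667 × 3.21) = 0.161523
regime bands: climb J<0.4908 | cruise [0.4908, 0.9816) | windmill J≥0.9816
J = 0.1615 → climb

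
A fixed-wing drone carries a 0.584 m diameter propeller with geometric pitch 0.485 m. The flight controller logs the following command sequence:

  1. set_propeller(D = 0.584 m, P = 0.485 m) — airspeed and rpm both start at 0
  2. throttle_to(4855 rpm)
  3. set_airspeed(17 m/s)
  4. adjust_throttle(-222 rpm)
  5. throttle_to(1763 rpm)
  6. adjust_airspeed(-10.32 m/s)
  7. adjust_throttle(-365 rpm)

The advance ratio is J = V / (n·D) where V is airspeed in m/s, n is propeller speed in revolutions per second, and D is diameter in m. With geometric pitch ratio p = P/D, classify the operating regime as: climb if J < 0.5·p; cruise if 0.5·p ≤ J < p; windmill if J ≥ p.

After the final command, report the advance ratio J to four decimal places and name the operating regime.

J = 0.4909, regime = cruise

set_propeller: D = 0.584 m, P = 0.485 m (p = P/D = 0.830479); state ← (V=0, rpm=0)
throttle_to(4855): rpm ← 4855
set_airspeed(17): V ← 17 m/s
adjust_throttle(-222): rpm ← 4855 -222 = 4633
throttle_to(1763): rpm ← 1763
adjust_airspeed(-10.32): V ← 17 -10.32 = 6.68 m/s
adjust_throttle(-365): rpm ← 1763 -365 = 1398
final state: V = 6.68 m/s, rpm = 1398 → n = rpm/60 = 23.300000 rev/s
J = V / (n·D) = 6.68 / (23.300000 × 0.584) = 0.490917
regime bands: climb J<0.4152 | cruise [0.4152, 0.8305) | windmill J≥0.8305
J = 0.4909 → cruise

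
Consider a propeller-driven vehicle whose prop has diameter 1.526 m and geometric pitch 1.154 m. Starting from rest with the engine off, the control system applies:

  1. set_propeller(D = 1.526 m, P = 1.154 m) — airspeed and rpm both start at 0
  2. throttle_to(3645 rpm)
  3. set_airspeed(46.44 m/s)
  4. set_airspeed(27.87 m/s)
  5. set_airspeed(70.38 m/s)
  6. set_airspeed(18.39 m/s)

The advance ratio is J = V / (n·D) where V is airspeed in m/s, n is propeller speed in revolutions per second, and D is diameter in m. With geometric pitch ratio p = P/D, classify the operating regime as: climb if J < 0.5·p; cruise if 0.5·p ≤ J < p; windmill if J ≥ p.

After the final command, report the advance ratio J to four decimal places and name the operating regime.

J = 0.1984, regime = climb

set_propeller: D = 1.526 m, P = 1.154 m (p = P/D = 0.756225); state ← (V=0, rpm=0)
throttle_to(3645): rpm ← 3645
set_airspeed(46.44): V ← 46.44 m/s
set_airspeed(27.87): V ← 27.87 m/s
set_airspeed(70.38): V ← 70.38 m/s
set_airspeed(18.39): V ← 18.39 m/s
final state: V = 18.39 m/s, rpm = 3645 → n = rpm/60 = 60.750000 rev/s
J = V / (n·D) = 18.39 / (60.750000 × 1.526) = 0.198372
regime bands: climb J<0.3781 | cruise [0.3781, 0.7562) | windmill J≥0.7562
J = 0.1984 → climb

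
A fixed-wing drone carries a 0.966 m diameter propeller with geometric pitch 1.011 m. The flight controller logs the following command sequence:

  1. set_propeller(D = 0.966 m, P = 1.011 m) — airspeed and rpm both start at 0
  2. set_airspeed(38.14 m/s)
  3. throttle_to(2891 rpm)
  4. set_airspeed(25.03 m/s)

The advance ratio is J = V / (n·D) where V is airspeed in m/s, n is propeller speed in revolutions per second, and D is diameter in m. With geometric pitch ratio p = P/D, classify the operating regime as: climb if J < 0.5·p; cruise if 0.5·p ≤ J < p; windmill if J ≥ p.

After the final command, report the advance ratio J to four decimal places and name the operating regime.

set_propeller: D = 0.966 m, P = 1.011 m (p = P/D = 1.046584); state ← (V=0, rpm=0)
set_airspeed(38.14): V ← 38.14 m/s
throttle_to(2891): rpm ← 2891
set_airspeed(25.03): V ← 25.03 m/s
final state: V = 25.03 m/s, rpm = 2891 → n = rpm/60 = 48.183333 rev/s
J = V / (n·D) = 25.03 / (48.183333 × 0.966) = 0.537758
regime bands: climb J<0.5233 | cruise [0.5233, 1.0466) | windmill J≥1.0466
J = 0.5378 → cruise

J = 0.5378, regime = cruise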